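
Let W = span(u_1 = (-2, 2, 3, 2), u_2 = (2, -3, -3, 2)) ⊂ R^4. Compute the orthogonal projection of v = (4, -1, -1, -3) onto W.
proj_W(v) = (514/321, -397/321, -257/107, -982/321)

Set up U = [u_1 | ... | u_2] ∈ R^(4×2). The projector onto W = col(U) is P = U (U^T U)^(-1) U^T.
Compute U^T U =
  [21, -15]
  [-15, 26],
and U^T v = (-19, 8).
Solve U^T U · c = U^T v for the coefficients: c = (-374/321, -39/107). The projection is proj_W(v) = U c.
Check: (v - proj_W(v)) · u_1 = 0  (should be 0).
Check: (v - proj_W(v)) · u_2 = 0  (should be 0).
Result: proj_W(v) = (514/321, -397/321, -257/107, -982/321).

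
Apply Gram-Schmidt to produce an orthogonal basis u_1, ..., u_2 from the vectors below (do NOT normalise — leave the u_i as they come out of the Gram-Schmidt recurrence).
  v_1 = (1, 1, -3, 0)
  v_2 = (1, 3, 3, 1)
Orthogonal basis:
  u_1 = (1, 1, -3, 0)
  u_2 = (16/11, 38/11, 18/11, 1)

Apply the Gram-Schmidt recurrence
  u_1 = v_1
  u_i = v_i − Σ_{j<i} ((v_i · u_j) / (u_j · u_j)) · u_j.

Step by step this gives:
  u_1 = (1, 1, -3, 0)
  u_2 = (16/11, 38/11, 18/11, 1)

Orthogonality check:
  u_2 · u_1 = 0 (should be 0)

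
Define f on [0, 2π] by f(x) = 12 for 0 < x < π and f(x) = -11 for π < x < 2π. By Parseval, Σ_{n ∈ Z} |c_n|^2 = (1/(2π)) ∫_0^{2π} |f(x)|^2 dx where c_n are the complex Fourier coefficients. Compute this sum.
Σ |c_n|^2 = 265/2

Parseval equates the L^2 energy of f (normalised by 1/(2π)) with the ℓ^2 sum of its Fourier coefficients: (1/(2π)) ∫_0^{2π} |f|^2 = Σ |c_n|^2.
Compute the left side: (1/(2π)) [∫_0^π 12^2 dx + ∫_π^{2π} (-11)^2 dx] = (1/(2π)) · (144π + 121π) = (144 + 121)/2 = 265/2.
So Σ_{n ∈ Z} |c_n|^2 = 265/2.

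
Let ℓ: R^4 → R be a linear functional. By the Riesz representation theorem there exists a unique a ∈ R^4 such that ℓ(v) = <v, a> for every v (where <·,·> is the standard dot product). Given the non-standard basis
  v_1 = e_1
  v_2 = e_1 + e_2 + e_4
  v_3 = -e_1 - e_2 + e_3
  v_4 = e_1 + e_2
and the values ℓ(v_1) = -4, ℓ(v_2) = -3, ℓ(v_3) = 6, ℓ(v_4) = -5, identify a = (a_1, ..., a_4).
a = (-4, -1, 1, 2)

Write a = (a_1, ..., a_4) in the standard basis. For each basis vector v_i, ℓ(v_i) = <v_i, a> is a linear equation in the a_j's. Collect the n equations into a matrix system V a = ℓ, where row i of V is v_i (expressed in the standard basis). Since V is invertible (lower-triangular with 1s on the diagonal, up to permutation), solve by back-substitution:
  V =
[[1, 0, 0, 0],
 [1, 1, 0, 1],
 [-1, -1, 1, 0],
 [1, 1, 0, 0]]
  V a = (-4, -3, 6, -5)
Solving gives a = (-4, -1, 1, 2).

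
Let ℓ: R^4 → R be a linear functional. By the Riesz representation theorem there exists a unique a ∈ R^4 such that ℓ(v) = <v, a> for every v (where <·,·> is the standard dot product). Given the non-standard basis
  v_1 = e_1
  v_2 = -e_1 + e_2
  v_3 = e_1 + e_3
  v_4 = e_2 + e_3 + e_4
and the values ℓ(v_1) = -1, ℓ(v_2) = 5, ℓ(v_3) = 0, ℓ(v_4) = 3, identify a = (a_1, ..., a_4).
a = (-1, 4, 1, -2)

Write a = (a_1, ..., a_4) in the standard basis. For each basis vector v_i, ℓ(v_i) = <v_i, a> is a linear equation in the a_j's. Collect the n equations into a matrix system V a = ℓ, where row i of V is v_i (expressed in the standard basis). Since V is invertible (lower-triangular with 1s on the diagonal, up to permutation), solve by back-substitution:
  V =
[[1, 0, 0, 0],
 [-1, 1, 0, 0],
 [1, 0, 1, 0],
 [0, 1, 1, 1]]
  V a = (-1, 5, 0, 3)
Solving gives a = (-1, 4, 1, -2).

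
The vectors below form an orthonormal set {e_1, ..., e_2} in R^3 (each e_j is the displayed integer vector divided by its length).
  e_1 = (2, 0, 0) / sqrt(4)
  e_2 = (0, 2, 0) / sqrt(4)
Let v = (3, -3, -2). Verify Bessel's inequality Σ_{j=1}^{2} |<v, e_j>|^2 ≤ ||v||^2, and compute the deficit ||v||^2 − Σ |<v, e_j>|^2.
Σ |<v, e_j>|^2 = 18; ||v||^2 = 22; deficit = 4

Write each e_j = u_j / sqrt(<u_j, u_j>) where u_j is the displayed integer vector. Then <v, e_j> = <v, u_j> / sqrt(<u_j, u_j>), so |<v, e_j>|^2 = <v, u_j>^2 / <u_j, u_j>.
Coefficients: <v, e_1> = 6/sqrt(4), <v, e_2> = -6/sqrt(4).
Square and sum: Σ |<v, e_j>|^2 = 18.
Compute ||v||^2 = v·v = 22.
Deficit = 22 − 18 = 4 ≥ 0, confirming Bessel's inequality. (The deficit equals ||v − Σ <v,e_j> e_j||^2, the squared distance from v to span{e_j}.)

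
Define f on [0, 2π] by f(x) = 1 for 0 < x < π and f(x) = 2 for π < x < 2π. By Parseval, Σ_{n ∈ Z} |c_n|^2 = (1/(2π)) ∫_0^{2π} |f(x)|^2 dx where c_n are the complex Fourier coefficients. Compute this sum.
Σ |c_n|^2 = 5/2

Parseval equates the L^2 energy of f (normalised by 1/(2π)) with the ℓ^2 sum of its Fourier coefficients: (1/(2π)) ∫_0^{2π} |f|^2 = Σ |c_n|^2.
Compute the left side: (1/(2π)) [∫_0^π 1^2 dx + ∫_π^{2π} 2^2 dx] = (1/(2π)) · (1π + 4π) = (1 + 4)/2 = 5/2.
So Σ_{n ∈ Z} |c_n|^2 = 5/2.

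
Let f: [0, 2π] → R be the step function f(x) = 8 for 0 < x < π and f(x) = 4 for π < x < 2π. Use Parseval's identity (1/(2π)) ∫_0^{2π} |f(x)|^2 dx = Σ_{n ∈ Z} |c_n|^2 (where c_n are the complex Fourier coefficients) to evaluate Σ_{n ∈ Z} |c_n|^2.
Σ |c_n|^2 = 40

Parseval equates the L^2 energy of f (normalised by 1/(2π)) with the ℓ^2 sum of its Fourier coefficients: (1/(2π)) ∫_0^{2π} |f|^2 = Σ |c_n|^2.
Compute the left side: (1/(2π)) [∫_0^π 8^2 dx + ∫_π^{2π} 4^2 dx] = (1/(2π)) · (64π + 16π) = (64 + 16)/2 = 40.
So Σ_{n ∈ Z} |c_n|^2 = 40.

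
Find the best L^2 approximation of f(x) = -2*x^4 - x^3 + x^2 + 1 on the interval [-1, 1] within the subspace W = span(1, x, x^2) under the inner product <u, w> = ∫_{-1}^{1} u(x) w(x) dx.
g(x) = -5*x^2/7 - 3*x/5 + 41/35

The best approximation g ∈ W is the orthogonal projection of f onto W. Writing g = a_0 + a_1 x + a_2 x^2, the coefficients solve the normal equations G · a = b where
  G_{ij} = <φ_i, φ_j> and b_i = <f, φ_i>, with φ_0 = 1, φ_1 = x, φ_2 = x^2.
G =
  [2, 0, 2/3]
  [0, 2/3, 0]
  [2/3, 0, 2/5],
b = (28/15, -2/5, 52/105).
Solving gives a_0 = 41/35, a_1 = -3/5, a_2 = -5/7, so
  g(x) = -5*x^2/7 - 3*x/5 + 41/35.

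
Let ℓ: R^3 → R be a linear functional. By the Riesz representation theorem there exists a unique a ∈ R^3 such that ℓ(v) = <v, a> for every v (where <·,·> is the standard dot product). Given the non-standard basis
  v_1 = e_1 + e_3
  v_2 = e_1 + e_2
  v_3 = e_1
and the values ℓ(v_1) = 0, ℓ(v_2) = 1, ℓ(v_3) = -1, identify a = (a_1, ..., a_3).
a = (-1, 2, 1)

Write a = (a_1, ..., a_3) in the standard basis. For each basis vector v_i, ℓ(v_i) = <v_i, a> is a linear equation in the a_j's. Collect the n equations into a matrix system V a = ℓ, where row i of V is v_i (expressed in the standard basis). Since V is invertible (lower-triangular with 1s on the diagonal, up to permutation), solve by back-substitution:
  V =
[[1, 0, 1],
 [1, 1, 0],
 [1, 0, 0]]
  V a = (0, 1, -1)
Solving gives a = (-1, 2, 1).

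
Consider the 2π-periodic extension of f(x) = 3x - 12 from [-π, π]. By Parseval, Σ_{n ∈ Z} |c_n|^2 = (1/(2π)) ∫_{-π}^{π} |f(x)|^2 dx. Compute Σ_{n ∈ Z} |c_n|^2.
Σ |c_n|^2 = 3π^2 + 144

Expand and integrate term by term over [-π, π]:
  ∫ (3x)^2 dx = 9·(2π^3/3); ∫ 2·3·(-12)·x dx = 0 (odd integrand); ∫ (-12)^2 dx = 144·2π.
So (1/(2π)) ∫_{-π}^{π} (3x - 12)^2 dx = 9π^2/3 + 144 = 3π^2 + 144.
Parseval ⇒ Σ |c_n|^2 = 3π^2 + 144.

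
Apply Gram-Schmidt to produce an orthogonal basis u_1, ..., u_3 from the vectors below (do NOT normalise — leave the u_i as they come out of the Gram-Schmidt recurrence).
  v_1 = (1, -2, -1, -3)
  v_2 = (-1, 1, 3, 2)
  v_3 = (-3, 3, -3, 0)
Orthogonal basis:
  u_1 = (1, -2, -1, -3)
  u_2 = (-1/5, -3/5, 11/5, -2/5)
  u_3 = (-26/9, 4/3, -2/9, -16/9)

Apply the Gram-Schmidt recurrence
  u_1 = v_1
  u_i = v_i − Σ_{j<i} ((v_i · u_j) / (u_j · u_j)) · u_j.

Step by step this gives:
  u_1 = (1, -2, -1, -3)
  u_2 = (-1/5, -3/5, 11/5, -2/5)
  u_3 = (-26/9, 4/3, -2/9, -16/9)

Orthogonality check:
  u_2 · u_1 = 0 (should be 0)
  u_3 · u_1 = 0 (should be 0)
  u_3 · u_2 = 0 (should be 0)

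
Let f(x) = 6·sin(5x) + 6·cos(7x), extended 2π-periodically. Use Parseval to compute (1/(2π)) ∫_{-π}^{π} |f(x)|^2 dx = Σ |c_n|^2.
Σ |c_n|^2 = 36

Expand |f|^2 and use orthogonality of {sin(nx), cos(mx)} on [-π, π]:
  ∫_{-π}^{π} sin(nx)^2 dx = π, ∫ cos(mx)^2 dx = π, and cross terms integrate to 0.
So ∫_{-π}^{π} f(x)^2 dx = 6^2 · π + 6^2 · π = (36 + 36)π.
Divide by 2π: (36 + 36)/2 = 36.
By Parseval, this equals Σ |c_n|^2.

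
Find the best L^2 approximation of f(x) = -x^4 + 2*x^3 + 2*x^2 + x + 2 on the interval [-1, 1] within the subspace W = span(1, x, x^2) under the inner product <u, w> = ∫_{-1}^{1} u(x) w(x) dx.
g(x) = 8*x^2/7 + 11*x/5 + 73/35

The best approximation g ∈ W is the orthogonal projection of f onto W. Writing g = a_0 + a_1 x + a_2 x^2, the coefficients solve the normal equations G · a = b where
  G_{ij} = <φ_i, φ_j> and b_i = <f, φ_i>, with φ_0 = 1, φ_1 = x, φ_2 = x^2.
G =
  [2, 0, 2/3]
  [0, 2/3, 0]
  [2/3, 0, 2/5],
b = (74/15, 22/15, 194/105).
Solving gives a_0 = 73/35, a_1 = 11/5, a_2 = 8/7, so
  g(x) = 8*x^2/7 + 11*x/5 + 73/35.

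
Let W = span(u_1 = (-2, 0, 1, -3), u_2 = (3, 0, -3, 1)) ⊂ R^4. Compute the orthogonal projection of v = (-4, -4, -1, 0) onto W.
proj_W(v) = (-88/61, 0, 151/122, -117/122)

Set up U = [u_1 | ... | u_2] ∈ R^(4×2). The projector onto W = col(U) is P = U (U^T U)^(-1) U^T.
Compute U^T U =
  [14, -12]
  [-12, 19],
and U^T v = (7, -9).
Solve U^T U · c = U^T v for the coefficients: c = (25/122, -21/61). The projection is proj_W(v) = U c.
Check: (v - proj_W(v)) · u_1 = 0  (should be 0).
Check: (v - proj_W(v)) · u_2 = 0  (should be 0).
Result: proj_W(v) = (-88/61, 0, 151/122, -117/122).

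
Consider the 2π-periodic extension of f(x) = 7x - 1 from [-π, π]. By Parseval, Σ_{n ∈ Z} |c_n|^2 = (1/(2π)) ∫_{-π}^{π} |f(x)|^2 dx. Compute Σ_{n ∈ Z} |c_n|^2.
Σ |c_n|^2 = 49π^2/3 + 1

Expand and integrate term by term over [-π, π]:
  ∫ (7x)^2 dx = 49·(2π^3/3); ∫ 2·7·(-1)·x dx = 0 (odd integrand); ∫ (-1)^2 dx = 1·2π.
So (1/(2π)) ∫_{-π}^{π} (7x - 1)^2 dx = 49π^2/3 + 1 = 49π^2/3 + 1.
Parseval ⇒ Σ |c_n|^2 = 49π^2/3 + 1.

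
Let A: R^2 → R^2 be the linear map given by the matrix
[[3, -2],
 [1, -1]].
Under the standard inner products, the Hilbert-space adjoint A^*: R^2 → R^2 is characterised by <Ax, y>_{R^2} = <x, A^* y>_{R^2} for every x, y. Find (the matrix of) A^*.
A^* = A^T =
[[3, 1],
 [-2, -1]]

For real matrices with standard dot products, the defining identity <Ax, y> = <x, A^* y> gives (Ax)^T y = x^T (A^*) y, i.e. x^T A^T y = x^T (A^*) y. Since this holds for all x, y, we must have A^* = A^T. Therefore
A^* =
[[3, 1],
 [-2, -1]].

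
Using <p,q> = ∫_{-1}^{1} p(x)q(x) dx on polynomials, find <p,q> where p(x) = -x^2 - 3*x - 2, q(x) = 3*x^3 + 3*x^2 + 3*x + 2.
<p,q> = -362/15

Expand the product: p(x)·q(x) = -3*x^5 - 12*x^4 - 18*x^3 - 17*x^2 - 12*x - 4.
∫_{-1}^{1} of each monomial x^k gives [2/(k+1) if k even, 0 if k odd]. Integrating term-by-term (or equivalently evaluating the antiderivative F(x) = -x^6/2 - 12*x^5/5 - 9*x^4/2 - 17*x^3/3 - 6*x^2 - 4*x at the endpoints):
  F(1) − F(−1) = -346/15 − (16/15) = -362/15.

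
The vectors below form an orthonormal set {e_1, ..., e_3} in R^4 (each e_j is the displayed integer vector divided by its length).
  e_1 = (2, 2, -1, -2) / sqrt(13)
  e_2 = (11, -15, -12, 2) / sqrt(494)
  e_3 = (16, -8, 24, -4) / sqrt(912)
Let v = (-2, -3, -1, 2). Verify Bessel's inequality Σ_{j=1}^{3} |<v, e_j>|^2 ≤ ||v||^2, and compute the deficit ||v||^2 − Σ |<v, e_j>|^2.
Σ |<v, e_j>|^2 = 107/6; ||v||^2 = 18; deficit = 1/6

Write each e_j = u_j / sqrt(<u_j, u_j>) where u_j is the displayed integer vector. Then <v, e_j> = <v, u_j> / sqrt(<u_j, u_j>), so |<v, e_j>|^2 = <v, u_j>^2 / <u_j, u_j>.
Coefficients: <v, e_1> = -13/sqrt(13), <v, e_2> = 39/sqrt(494), <v, e_3> = -40/sqrt(912).
Square and sum: Σ |<v, e_j>|^2 = 107/6.
Compute ||v||^2 = v·v = 18.
Deficit = 18 − 107/6 = 1/6 ≥ 0, confirming Bessel's inequality. (The deficit equals ||v − Σ <v,e_j> e_j||^2, the squared distance from v to span{e_j}.)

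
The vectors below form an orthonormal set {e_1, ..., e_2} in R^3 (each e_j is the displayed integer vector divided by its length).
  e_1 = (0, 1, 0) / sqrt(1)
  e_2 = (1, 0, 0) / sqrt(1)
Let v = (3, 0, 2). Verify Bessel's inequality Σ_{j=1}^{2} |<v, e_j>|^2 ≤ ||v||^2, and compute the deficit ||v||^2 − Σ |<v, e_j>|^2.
Σ |<v, e_j>|^2 = 9; ||v||^2 = 13; deficit = 4

Write each e_j = u_j / sqrt(<u_j, u_j>) where u_j is the displayed integer vector. Then <v, e_j> = <v, u_j> / sqrt(<u_j, u_j>), so |<v, e_j>|^2 = <v, u_j>^2 / <u_j, u_j>.
Coefficients: <v, e_1> = 0/sqrt(1), <v, e_2> = 3/sqrt(1).
Square and sum: Σ |<v, e_j>|^2 = 9.
Compute ||v||^2 = v·v = 13.
Deficit = 13 − 9 = 4 ≥ 0, confirming Bessel's inequality. (The deficit equals ||v − Σ <v,e_j> e_j||^2, the squared distance from v to span{e_j}.)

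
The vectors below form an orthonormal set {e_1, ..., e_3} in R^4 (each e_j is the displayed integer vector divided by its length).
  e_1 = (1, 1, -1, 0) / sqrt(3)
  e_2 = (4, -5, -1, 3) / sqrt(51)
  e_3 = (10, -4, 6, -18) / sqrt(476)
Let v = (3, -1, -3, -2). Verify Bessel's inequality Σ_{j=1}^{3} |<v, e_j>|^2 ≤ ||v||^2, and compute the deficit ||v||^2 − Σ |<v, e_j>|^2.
Σ |<v, e_j>|^2 = 125/7; ||v||^2 = 23; deficit = 36/7

Write each e_j = u_j / sqrt(<u_j, u_j>) where u_j is the displayed integer vector. Then <v, e_j> = <v, u_j> / sqrt(<u_j, u_j>), so |<v, e_j>|^2 = <v, u_j>^2 / <u_j, u_j>.
Coefficients: <v, e_1> = 5/sqrt(3), <v, e_2> = 14/sqrt(51), <v, e_3> = 52/sqrt(476).
Square and sum: Σ |<v, e_j>|^2 = 125/7.
Compute ||v||^2 = v·v = 23.
Deficit = 23 − 125/7 = 36/7 ≥ 0, confirming Bessel's inequality. (The deficit equals ||v − Σ <v,e_j> e_j||^2, the squared distance from v to span{e_j}.)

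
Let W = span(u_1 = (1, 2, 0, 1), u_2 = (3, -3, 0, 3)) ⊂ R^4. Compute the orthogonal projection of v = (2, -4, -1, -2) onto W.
proj_W(v) = (0, -4, 0, 0)

Set up U = [u_1 | ... | u_2] ∈ R^(4×2). The projector onto W = col(U) is P = U (U^T U)^(-1) U^T.
Compute U^T U =
  [6, 0]
  [0, 27],
and U^T v = (-8, 12).
Solve U^T U · c = U^T v for the coefficients: c = (-4/3, 4/9). The projection is proj_W(v) = U c.
Check: (v - proj_W(v)) · u_1 = 0  (should be 0).
Check: (v - proj_W(v)) · u_2 = 0  (should be 0).
Result: proj_W(v) = (0, -4, 0, 0).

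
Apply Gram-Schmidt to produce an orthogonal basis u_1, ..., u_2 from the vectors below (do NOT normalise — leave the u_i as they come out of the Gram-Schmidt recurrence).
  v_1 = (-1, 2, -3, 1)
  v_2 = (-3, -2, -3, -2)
Orthogonal basis:
  u_1 = (-1, 2, -3, 1)
  u_2 = (-13/5, -14/5, -9/5, -12/5)

Apply the Gram-Schmidt recurrence
  u_1 = v_1
  u_i = v_i − Σ_{j<i} ((v_i · u_j) / (u_j · u_j)) · u_j.

Step by step this gives:
  u_1 = (-1, 2, -3, 1)
  u_2 = (-13/5, -14/5, -9/5, -12/5)

Orthogonality check:
  u_2 · u_1 = 0 (should be 0)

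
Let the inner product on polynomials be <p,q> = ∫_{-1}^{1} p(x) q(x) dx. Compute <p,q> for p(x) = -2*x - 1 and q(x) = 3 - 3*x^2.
<p,q> = -4

Expand the product: p(x)·q(x) = 6*x^3 + 3*x^2 - 6*x - 3.
∫_{-1}^{1} of each monomial x^k gives [2/(k+1) if k even, 0 if k odd]. Integrating term-by-term (or equivalently evaluating the antiderivative F(x) = 3*x^4/2 + x^3 - 3*x^2 - 3*x at the endpoints):
  F(1) − F(−1) = -7/2 − (1/2) = -4.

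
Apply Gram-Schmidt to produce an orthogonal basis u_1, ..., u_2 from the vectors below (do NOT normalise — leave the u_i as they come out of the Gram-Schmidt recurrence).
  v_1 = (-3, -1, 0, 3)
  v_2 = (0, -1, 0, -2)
Orthogonal basis:
  u_1 = (-3, -1, 0, 3)
  u_2 = (-15/19, -24/19, 0, -23/19)

Apply the Gram-Schmidt recurrence
  u_1 = v_1
  u_i = v_i − Σ_{j<i} ((v_i · u_j) / (u_j · u_j)) · u_j.

Step by step this gives:
  u_1 = (-3, -1, 0, 3)
  u_2 = (-15/19, -24/19, 0, -23/19)

Orthogonality check:
  u_2 · u_1 = 0 (should be 0)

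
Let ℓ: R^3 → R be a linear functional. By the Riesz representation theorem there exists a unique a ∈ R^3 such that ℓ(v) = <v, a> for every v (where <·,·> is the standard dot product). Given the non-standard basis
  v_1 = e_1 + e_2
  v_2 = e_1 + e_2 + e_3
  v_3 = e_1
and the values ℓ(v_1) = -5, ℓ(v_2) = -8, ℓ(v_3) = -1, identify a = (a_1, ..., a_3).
a = (-1, -4, -3)

Write a = (a_1, ..., a_3) in the standard basis. For each basis vector v_i, ℓ(v_i) = <v_i, a> is a linear equation in the a_j's. Collect the n equations into a matrix system V a = ℓ, where row i of V is v_i (expressed in the standard basis). Since V is invertible (lower-triangular with 1s on the diagonal, up to permutation), solve by back-substitution:
  V =
[[1, 1, 0],
 [1, 1, 1],
 [1, 0, 0]]
  V a = (-5, -8, -1)
Solving gives a = (-1, -4, -3).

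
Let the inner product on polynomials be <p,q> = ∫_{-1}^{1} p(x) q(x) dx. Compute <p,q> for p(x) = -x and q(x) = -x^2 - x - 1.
<p,q> = 2/3

Expand the product: p(x)·q(x) = x^3 + x^2 + x.
∫_{-1}^{1} of each monomial x^k gives [2/(k+1) if k even, 0 if k odd]. Integrating term-by-term (or equivalently evaluating the antiderivative F(x) = x^4/4 + x^3/3 + x^2/2 at the endpoints):
  F(1) − F(−1) = 13/12 − (5/12) = 2/3.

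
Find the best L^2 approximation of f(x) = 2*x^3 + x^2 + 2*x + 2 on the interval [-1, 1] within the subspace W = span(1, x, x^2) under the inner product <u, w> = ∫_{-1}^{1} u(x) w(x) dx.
g(x) = x^2 + 16*x/5 + 2

The best approximation g ∈ W is the orthogonal projection of f onto W. Writing g = a_0 + a_1 x + a_2 x^2, the coefficients solve the normal equations G · a = b where
  G_{ij} = <φ_i, φ_j> and b_i = <f, φ_i>, with φ_0 = 1, φ_1 = x, φ_2 = x^2.
G =
  [2, 0, 2/3]
  [0, 2/3, 0]
  [2/3, 0, 2/5],
b = (14/3, 32/15, 26/15).
Solving gives a_0 = 2, a_1 = 16/5, a_2 = 1, so
  g(x) = x^2 + 16*x/5 + 2.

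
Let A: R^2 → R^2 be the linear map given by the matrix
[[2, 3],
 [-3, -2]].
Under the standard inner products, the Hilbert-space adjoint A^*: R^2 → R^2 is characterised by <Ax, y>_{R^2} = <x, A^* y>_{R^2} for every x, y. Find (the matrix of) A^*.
A^* = A^T =
[[2, -3],
 [3, -2]]

For real matrices with standard dot products, the defining identity <Ax, y> = <x, A^* y> gives (Ax)^T y = x^T (A^*) y, i.e. x^T A^T y = x^T (A^*) y. Since this holds for all x, y, we must have A^* = A^T. Therefore
A^* =
[[2, -3],
 [3, -2]].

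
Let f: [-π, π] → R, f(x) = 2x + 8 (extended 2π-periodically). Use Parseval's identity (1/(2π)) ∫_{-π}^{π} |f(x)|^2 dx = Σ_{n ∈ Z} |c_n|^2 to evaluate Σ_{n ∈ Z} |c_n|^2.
Σ |c_n|^2 = 4π^2/3 + 64

Expand and integrate term by term over [-π, π]:
  ∫ (2x)^2 dx = 4·(2π^3/3); ∫ 2·2·(8)·x dx = 0 (odd integrand); ∫ 8^2 dx = 64·2π.
So (1/(2π)) ∫_{-π}^{π} (2x + 8)^2 dx = 4π^2/3 + 64 = 4π^2/3 + 64.
Parseval ⇒ Σ |c_n|^2 = 4π^2/3 + 64.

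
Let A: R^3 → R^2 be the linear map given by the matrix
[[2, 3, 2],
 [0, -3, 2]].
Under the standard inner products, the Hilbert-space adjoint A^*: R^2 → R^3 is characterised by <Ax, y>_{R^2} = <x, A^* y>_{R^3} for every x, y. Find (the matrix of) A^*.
A^* = A^T =
[[2, 0],
 [3, -3],
 [2, 2]]

For real matrices with standard dot products, the defining identity <Ax, y> = <x, A^* y> gives (Ax)^T y = x^T (A^*) y, i.e. x^T A^T y = x^T (A^*) y. Since this holds for all x, y, we must have A^* = A^T. Therefore
A^* =
[[2, 0],
 [3, -3],
 [2, 2]].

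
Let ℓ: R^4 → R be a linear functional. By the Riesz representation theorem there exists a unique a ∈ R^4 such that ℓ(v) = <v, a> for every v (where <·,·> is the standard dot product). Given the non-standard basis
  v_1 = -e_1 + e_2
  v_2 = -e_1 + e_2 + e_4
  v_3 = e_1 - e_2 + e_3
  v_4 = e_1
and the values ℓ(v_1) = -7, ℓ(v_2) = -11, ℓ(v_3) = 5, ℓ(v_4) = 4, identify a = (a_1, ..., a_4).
a = (4, -3, -2, -4)

Write a = (a_1, ..., a_4) in the standard basis. For each basis vector v_i, ℓ(v_i) = <v_i, a> is a linear equation in the a_j's. Collect the n equations into a matrix system V a = ℓ, where row i of V is v_i (expressed in the standard basis). Since V is invertible (lower-triangular with 1s on the diagonal, up to permutation), solve by back-substitution:
  V =
[[-1, 1, 0, 0],
 [-1, 1, 0, 1],
 [1, -1, 1, 0],
 [1, 0, 0, 0]]
  V a = (-7, -11, 5, 4)
Solving gives a = (4, -3, -2, -4).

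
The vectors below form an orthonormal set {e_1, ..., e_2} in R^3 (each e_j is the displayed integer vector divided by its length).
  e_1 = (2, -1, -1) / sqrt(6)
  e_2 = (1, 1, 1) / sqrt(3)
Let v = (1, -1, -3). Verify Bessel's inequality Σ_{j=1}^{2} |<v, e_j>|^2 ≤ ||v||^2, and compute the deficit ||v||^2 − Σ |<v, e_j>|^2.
Σ |<v, e_j>|^2 = 9; ||v||^2 = 11; deficit = 2

Write each e_j = u_j / sqrt(<u_j, u_j>) where u_j is the displayed integer vector. Then <v, e_j> = <v, u_j> / sqrt(<u_j, u_j>), so |<v, e_j>|^2 = <v, u_j>^2 / <u_j, u_j>.
Coefficients: <v, e_1> = 6/sqrt(6), <v, e_2> = -3/sqrt(3).
Square and sum: Σ |<v, e_j>|^2 = 9.
Compute ||v||^2 = v·v = 11.
Deficit = 11 − 9 = 2 ≥ 0, confirming Bessel's inequality. (The deficit equals ||v − Σ <v,e_j> e_j||^2, the squared distance from v to span{e_j}.)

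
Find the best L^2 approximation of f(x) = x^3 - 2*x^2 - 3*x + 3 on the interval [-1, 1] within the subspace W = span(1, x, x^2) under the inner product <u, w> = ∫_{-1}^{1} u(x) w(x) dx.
g(x) = -2*x^2 - 12*x/5 + 3

The best approximation g ∈ W is the orthogonal projection of f onto W. Writing g = a_0 + a_1 x + a_2 x^2, the coefficients solve the normal equations G · a = b where
  G_{ij} = <φ_i, φ_j> and b_i = <f, φ_i>, with φ_0 = 1, φ_1 = x, φ_2 = x^2.
G =
  [2, 0, 2/3]
  [0, 2/3, 0]
  [2/3, 0, 2/5],
b = (14/3, -8/5, 6/5).
Solving gives a_0 = 3, a_1 = -12/5, a_2 = -2, so
  g(x) = -2*x^2 - 12*x/5 + 3.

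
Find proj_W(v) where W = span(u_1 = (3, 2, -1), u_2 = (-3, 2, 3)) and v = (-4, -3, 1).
proj_W(v) = (-240/61, -186/61, 67/61)

Set up U = [u_1 | ... | u_2] ∈ R^(3×2). The projector onto W = col(U) is P = U (U^T U)^(-1) U^T.
Compute U^T U =
  [14, -8]
  [-8, 22],
and U^T v = (-19, 9).
Solve U^T U · c = U^T v for the coefficients: c = (-173/122, -13/122). The projection is proj_W(v) = U c.
Check: (v - proj_W(v)) · u_1 = 0  (should be 0).
Check: (v - proj_W(v)) · u_2 = 0  (should be 0).
Result: proj_W(v) = (-240/61, -186/61, 67/61).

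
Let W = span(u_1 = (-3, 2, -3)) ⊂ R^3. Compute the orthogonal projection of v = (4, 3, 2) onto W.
proj_W(v) = (18/11, -12/11, 18/11)

Set up U = [u_1 | ... | u_1] ∈ R^(3×1). The projector onto W = col(U) is P = U (U^T U)^(-1) U^T.
Compute U^T U =
  [22],
and U^T v = (-12).
Solve U^T U · c = U^T v for the coefficients: c = (-6/11). The projection is proj_W(v) = U c.
Check: (v - proj_W(v)) · u_1 = 0  (should be 0).
Result: proj_W(v) = (18/11, -12/11, 18/11).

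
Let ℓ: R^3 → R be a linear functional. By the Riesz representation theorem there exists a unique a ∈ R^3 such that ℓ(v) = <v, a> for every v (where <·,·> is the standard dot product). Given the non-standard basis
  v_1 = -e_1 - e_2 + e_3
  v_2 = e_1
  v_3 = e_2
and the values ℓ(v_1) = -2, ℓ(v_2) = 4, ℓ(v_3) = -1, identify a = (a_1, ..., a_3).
a = (4, -1, 1)

Write a = (a_1, ..., a_3) in the standard basis. For each basis vector v_i, ℓ(v_i) = <v_i, a> is a linear equation in the a_j's. Collect the n equations into a matrix system V a = ℓ, where row i of V is v_i (expressed in the standard basis). Since V is invertible (lower-triangular with 1s on the diagonal, up to permutation), solve by back-substitution:
  V =
[[-1, -1, 1],
 [1, 0, 0],
 [0, 1, 0]]
  V a = (-2, 4, -1)
Solving gives a = (4, -1, 1).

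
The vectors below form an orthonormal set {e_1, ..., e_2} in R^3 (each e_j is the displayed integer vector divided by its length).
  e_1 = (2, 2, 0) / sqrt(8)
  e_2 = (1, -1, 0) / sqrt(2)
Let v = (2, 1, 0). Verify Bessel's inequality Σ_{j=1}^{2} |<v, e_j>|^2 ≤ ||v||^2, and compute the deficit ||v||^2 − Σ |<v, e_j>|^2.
Σ |<v, e_j>|^2 = 5; ||v||^2 = 5; deficit = 0

Write each e_j = u_j / sqrt(<u_j, u_j>) where u_j is the displayed integer vector. Then <v, e_j> = <v, u_j> / sqrt(<u_j, u_j>), so |<v, e_j>|^2 = <v, u_j>^2 / <u_j, u_j>.
Coefficients: <v, e_1> = 6/sqrt(8), <v, e_2> = 1/sqrt(2).
Square and sum: Σ |<v, e_j>|^2 = 5.
Compute ||v||^2 = v·v = 5.
Deficit = 5 − 5 = 0 ≥ 0, confirming Bessel's inequality. (The deficit equals ||v − Σ <v,e_j> e_j||^2, the squared distance from v to span{e_j}.)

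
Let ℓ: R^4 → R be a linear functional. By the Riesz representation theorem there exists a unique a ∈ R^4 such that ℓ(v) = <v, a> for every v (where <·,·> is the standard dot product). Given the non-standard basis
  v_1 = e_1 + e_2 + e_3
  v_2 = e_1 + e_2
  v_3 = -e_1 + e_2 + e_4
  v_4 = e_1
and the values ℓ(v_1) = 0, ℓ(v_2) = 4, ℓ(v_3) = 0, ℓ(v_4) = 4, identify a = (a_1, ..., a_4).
a = (4, 0, -4, 4)

Write a = (a_1, ..., a_4) in the standard basis. For each basis vector v_i, ℓ(v_i) = <v_i, a> is a linear equation in the a_j's. Collect the n equations into a matrix system V a = ℓ, where row i of V is v_i (expressed in the standard basis). Since V is invertible (lower-triangular with 1s on the diagonal, up to permutation), solve by back-substitution:
  V =
[[1, 1, 1, 0],
 [1, 1, 0, 0],
 [-1, 1, 0, 1],
 [1, 0, 0, 0]]
  V a = (0, 4, 0, 4)
Solving gives a = (4, 0, -4, 4).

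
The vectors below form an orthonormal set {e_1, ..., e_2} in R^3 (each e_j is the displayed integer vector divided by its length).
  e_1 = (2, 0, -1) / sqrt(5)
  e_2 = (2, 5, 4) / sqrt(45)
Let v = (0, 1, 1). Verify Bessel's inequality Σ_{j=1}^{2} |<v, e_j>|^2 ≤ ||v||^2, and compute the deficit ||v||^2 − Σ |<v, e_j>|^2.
Σ |<v, e_j>|^2 = 2; ||v||^2 = 2; deficit = 0

Write each e_j = u_j / sqrt(<u_j, u_j>) where u_j is the displayed integer vector. Then <v, e_j> = <v, u_j> / sqrt(<u_j, u_j>), so |<v, e_j>|^2 = <v, u_j>^2 / <u_j, u_j>.
Coefficients: <v, e_1> = -1/sqrt(5), <v, e_2> = 9/sqrt(45).
Square and sum: Σ |<v, e_j>|^2 = 2.
Compute ||v||^2 = v·v = 2.
Deficit = 2 − 2 = 0 ≥ 0, confirming Bessel's inequality. (The deficit equals ||v − Σ <v,e_j> e_j||^2, the squared distance from v to span{e_j}.)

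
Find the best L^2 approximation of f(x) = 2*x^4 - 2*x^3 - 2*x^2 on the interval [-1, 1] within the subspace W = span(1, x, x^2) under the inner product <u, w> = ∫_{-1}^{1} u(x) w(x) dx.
g(x) = -2*x^2/7 - 6*x/5 - 6/35

The best approximation g ∈ W is the orthogonal projection of f onto W. Writing g = a_0 + a_1 x + a_2 x^2, the coefficients solve the normal equations G · a = b where
  G_{ij} = <φ_i, φ_j> and b_i = <f, φ_i>, with φ_0 = 1, φ_1 = x, φ_2 = x^2.
G =
  [2, 0, 2/3]
  [0, 2/3, 0]
  [2/3, 0, 2/5],
b = (-8/15, -4/5, -8/35).
Solving gives a_0 = -6/35, a_1 = -6/5, a_2 = -2/7, so
  g(x) = -2*x^2/7 - 6*x/5 - 6/35.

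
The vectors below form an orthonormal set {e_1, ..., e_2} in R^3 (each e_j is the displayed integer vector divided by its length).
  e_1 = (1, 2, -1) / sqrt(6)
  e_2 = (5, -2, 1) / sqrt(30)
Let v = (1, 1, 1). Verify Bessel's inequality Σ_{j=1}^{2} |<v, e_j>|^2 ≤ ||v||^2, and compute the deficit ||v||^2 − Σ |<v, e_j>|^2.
Σ |<v, e_j>|^2 = 6/5; ||v||^2 = 3; deficit = 9/5

Write each e_j = u_j / sqrt(<u_j, u_j>) where u_j is the displayed integer vector. Then <v, e_j> = <v, u_j> / sqrt(<u_j, u_j>), so |<v, e_j>|^2 = <v, u_j>^2 / <u_j, u_j>.
Coefficients: <v, e_1> = 2/sqrt(6), <v, e_2> = 4/sqrt(30).
Square and sum: Σ |<v, e_j>|^2 = 6/5.
Compute ||v||^2 = v·v = 3.
Deficit = 3 − 6/5 = 9/5 ≥ 0, confirming Bessel's inequality. (The deficit equals ||v − Σ <v,e_j> e_j||^2, the squared distance from v to span{e_j}.)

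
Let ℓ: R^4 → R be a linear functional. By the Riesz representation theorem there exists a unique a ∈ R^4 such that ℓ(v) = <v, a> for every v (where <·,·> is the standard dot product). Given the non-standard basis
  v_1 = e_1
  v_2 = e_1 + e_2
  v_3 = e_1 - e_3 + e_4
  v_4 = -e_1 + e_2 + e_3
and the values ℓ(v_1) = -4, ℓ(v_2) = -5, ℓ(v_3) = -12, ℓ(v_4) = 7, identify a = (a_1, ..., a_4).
a = (-4, -1, 4, -4)

Write a = (a_1, ..., a_4) in the standard basis. For each basis vector v_i, ℓ(v_i) = <v_i, a> is a linear equation in the a_j's. Collect the n equations into a matrix system V a = ℓ, where row i of V is v_i (expressed in the standard basis). Since V is invertible (lower-triangular with 1s on the diagonal, up to permutation), solve by back-substitution:
  V =
[[1, 0, 0, 0],
 [1, 1, 0, 0],
 [1, 0, -1, 1],
 [-1, 1, 1, 0]]
  V a = (-4, -5, -12, 7)
Solving gives a = (-4, -1, 4, -4).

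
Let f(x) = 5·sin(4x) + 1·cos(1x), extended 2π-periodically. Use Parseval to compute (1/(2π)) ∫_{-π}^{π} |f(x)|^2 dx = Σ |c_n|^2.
Σ |c_n|^2 = 13

Expand |f|^2 and use orthogonality of {sin(nx), cos(mx)} on [-π, π]:
  ∫_{-π}^{π} sin(nx)^2 dx = π, ∫ cos(mx)^2 dx = π, and cross terms integrate to 0.
So ∫_{-π}^{π} f(x)^2 dx = 5^2 · π + 1^2 · π = (25 + 1)π.
Divide by 2π: (25 + 1)/2 = 13.
By Parseval, this equals Σ |c_n|^2.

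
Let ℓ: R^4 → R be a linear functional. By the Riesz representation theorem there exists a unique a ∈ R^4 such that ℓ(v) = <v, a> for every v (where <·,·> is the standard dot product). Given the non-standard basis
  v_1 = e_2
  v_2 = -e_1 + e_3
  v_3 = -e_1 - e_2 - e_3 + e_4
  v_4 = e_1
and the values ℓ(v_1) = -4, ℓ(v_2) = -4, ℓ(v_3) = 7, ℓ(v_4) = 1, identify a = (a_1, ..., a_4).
a = (1, -4, -3, 1)

Write a = (a_1, ..., a_4) in the standard basis. For each basis vector v_i, ℓ(v_i) = <v_i, a> is a linear equation in the a_j's. Collect the n equations into a matrix system V a = ℓ, where row i of V is v_i (expressed in the standard basis). Since V is invertible (lower-triangular with 1s on the diagonal, up to permutation), solve by back-substitution:
  V =
[[0, 1, 0, 0],
 [-1, 0, 1, 0],
 [-1, -1, -1, 1],
 [1, 0, 0, 0]]
  V a = (-4, -4, 7, 1)
Solving gives a = (1, -4, -3, 1).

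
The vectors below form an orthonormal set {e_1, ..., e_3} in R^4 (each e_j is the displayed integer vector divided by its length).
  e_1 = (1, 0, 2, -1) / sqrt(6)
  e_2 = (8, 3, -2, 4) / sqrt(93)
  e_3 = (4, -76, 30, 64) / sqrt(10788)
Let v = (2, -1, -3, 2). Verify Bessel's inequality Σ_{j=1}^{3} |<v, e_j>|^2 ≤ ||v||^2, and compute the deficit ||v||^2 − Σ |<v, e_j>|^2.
Σ |<v, e_j>|^2 = 1324/87; ||v||^2 = 18; deficit = 242/87

Write each e_j = u_j / sqrt(<u_j, u_j>) where u_j is the displayed integer vector. Then <v, e_j> = <v, u_j> / sqrt(<u_j, u_j>), so |<v, e_j>|^2 = <v, u_j>^2 / <u_j, u_j>.
Coefficients: <v, e_1> = -6/sqrt(6), <v, e_2> = 27/sqrt(93), <v, e_3> = 122/sqrt(10788).
Square and sum: Σ |<v, e_j>|^2 = 1324/87.
Compute ||v||^2 = v·v = 18.
Deficit = 18 − 1324/87 = 242/87 ≥ 0, confirming Bessel's inequality. (The deficit equals ||v − Σ <v,e_j> e_j||^2, the squared distance from v to span{e_j}.)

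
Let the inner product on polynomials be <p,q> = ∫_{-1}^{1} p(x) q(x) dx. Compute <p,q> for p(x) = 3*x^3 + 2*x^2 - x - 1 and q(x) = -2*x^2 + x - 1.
<p,q> = 14/15

Expand the product: p(x)·q(x) = -6*x^5 - x^4 + x^3 - x^2 + 1.
∫_{-1}^{1} of each monomial x^k gives [2/(k+1) if k even, 0 if k odd]. Integrating term-by-term (or equivalently evaluating the antiderivative F(x) = -x^6 - x^5/5 + x^4/4 - x^3/3 + x at the endpoints):
  F(1) − F(−1) = -17/60 − (-73/60) = 14/15.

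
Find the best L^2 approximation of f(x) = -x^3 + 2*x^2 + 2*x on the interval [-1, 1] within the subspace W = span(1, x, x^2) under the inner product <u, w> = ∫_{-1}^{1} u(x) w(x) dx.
g(x) = 2*x^2 + 7*x/5

The best approximation g ∈ W is the orthogonal projection of f onto W. Writing g = a_0 + a_1 x + a_2 x^2, the coefficients solve the normal equations G · a = b where
  G_{ij} = <φ_i, φ_j> and b_i = <f, φ_i>, with φ_0 = 1, φ_1 = x, φ_2 = x^2.
G =
  [2, 0, 2/3]
  [0, 2/3, 0]
  [2/3, 0, 2/5],
b = (4/3, 14/15, 4/5).
Solving gives a_0 = 0, a_1 = 7/5, a_2 = 2, so
  g(x) = 2*x^2 + 7*x/5.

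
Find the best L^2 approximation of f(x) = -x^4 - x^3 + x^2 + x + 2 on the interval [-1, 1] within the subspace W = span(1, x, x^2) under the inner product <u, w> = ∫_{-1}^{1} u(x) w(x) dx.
g(x) = x^2/7 + 2*x/5 + 73/35

The best approximation g ∈ W is the orthogonal projection of f onto W. Writing g = a_0 + a_1 x + a_2 x^2, the coefficients solve the normal equations G · a = b where
  G_{ij} = <φ_i, φ_j> and b_i = <f, φ_i>, with φ_0 = 1, φ_1 = x, φ_2 = x^2.
G =
  [2, 0, 2/3]
  [0, 2/3, 0]
  [2/3, 0, 2/5],
b = (64/15, 4/15, 152/105).
Solving gives a_0 = 73/35, a_1 = 2/5, a_2 = 1/7, so
  g(x) = x^2/7 + 2*x/5 + 73/35.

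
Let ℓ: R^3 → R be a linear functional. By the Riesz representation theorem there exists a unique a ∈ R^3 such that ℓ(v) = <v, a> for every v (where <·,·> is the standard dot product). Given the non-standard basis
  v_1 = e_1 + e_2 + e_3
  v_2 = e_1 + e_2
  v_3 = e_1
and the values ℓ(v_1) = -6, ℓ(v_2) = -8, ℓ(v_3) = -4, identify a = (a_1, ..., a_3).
a = (-4, -4, 2)

Write a = (a_1, ..., a_3) in the standard basis. For each basis vector v_i, ℓ(v_i) = <v_i, a> is a linear equation in the a_j's. Collect the n equations into a matrix system V a = ℓ, where row i of V is v_i (expressed in the standard basis). Since V is invertible (lower-triangular with 1s on the diagonal, up to permutation), solve by back-substitution:
  V =
[[1, 1, 1],
 [1, 1, 0],
 [1, 0, 0]]
  V a = (-6, -8, -4)
Solving gives a = (-4, -4, 2).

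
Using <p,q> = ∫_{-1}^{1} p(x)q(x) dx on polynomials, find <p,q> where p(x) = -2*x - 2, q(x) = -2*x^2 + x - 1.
<p,q> = 16/3

Expand the product: p(x)·q(x) = 4*x^3 + 2*x^2 + 2.
∫_{-1}^{1} of each monomial x^k gives [2/(k+1) if k even, 0 if k odd]. Integrating term-by-term (or equivalently evaluating the antiderivative F(x) = x^4 + 2*x^3/3 + 2*x at the endpoints):
  F(1) − F(−1) = 11/3 − (-5/3) = 16/3.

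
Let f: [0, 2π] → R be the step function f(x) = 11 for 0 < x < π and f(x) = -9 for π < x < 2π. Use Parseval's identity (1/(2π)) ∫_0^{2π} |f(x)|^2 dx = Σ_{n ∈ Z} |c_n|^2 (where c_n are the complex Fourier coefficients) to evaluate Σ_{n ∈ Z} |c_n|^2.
Σ |c_n|^2 = 101

Parseval equates the L^2 energy of f (normalised by 1/(2π)) with the ℓ^2 sum of its Fourier coefficients: (1/(2π)) ∫_0^{2π} |f|^2 = Σ |c_n|^2.
Compute the left side: (1/(2π)) [∫_0^π 11^2 dx + ∫_π^{2π} (-9)^2 dx] = (1/(2π)) · (121π + 81π) = (121 + 81)/2 = 101.
So Σ_{n ∈ Z} |c_n|^2 = 101.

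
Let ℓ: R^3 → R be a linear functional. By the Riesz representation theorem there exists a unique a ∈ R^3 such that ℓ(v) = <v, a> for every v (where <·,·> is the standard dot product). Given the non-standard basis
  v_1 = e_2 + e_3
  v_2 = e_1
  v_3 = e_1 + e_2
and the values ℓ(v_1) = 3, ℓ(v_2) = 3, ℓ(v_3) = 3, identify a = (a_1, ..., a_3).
a = (3, 0, 3)

Write a = (a_1, ..., a_3) in the standard basis. For each basis vector v_i, ℓ(v_i) = <v_i, a> is a linear equation in the a_j's. Collect the n equations into a matrix system V a = ℓ, where row i of V is v_i (expressed in the standard basis). Since V is invertible (lower-triangular with 1s on the diagonal, up to permutation), solve by back-substitution:
  V =
[[0, 1, 1],
 [1, 0, 0],
 [1, 1, 0]]
  V a = (3, 3, 3)
Solving gives a = (3, 0, 3).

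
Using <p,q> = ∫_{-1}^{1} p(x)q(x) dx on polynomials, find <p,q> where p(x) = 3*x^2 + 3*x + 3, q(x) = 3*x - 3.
<p,q> = -18

Expand the product: p(x)·q(x) = 9*x^3 - 9.
∫_{-1}^{1} of each monomial x^k gives [2/(k+1) if k even, 0 if k odd]. Integrating term-by-term (or equivalently evaluating the antiderivative F(x) = 9*x^4/4 - 9*x at the endpoints):
  F(1) − F(−1) = -27/4 − (45/4) = -18.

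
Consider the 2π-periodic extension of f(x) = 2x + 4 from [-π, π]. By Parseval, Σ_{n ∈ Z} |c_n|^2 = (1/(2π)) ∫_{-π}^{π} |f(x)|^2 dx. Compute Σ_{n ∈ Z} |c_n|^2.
Σ |c_n|^2 = 4π^2/3 + 16

Expand and integrate term by term over [-π, π]:
  ∫ (2x)^2 dx = 4·(2π^3/3); ∫ 2·2·(4)·x dx = 0 (odd integrand); ∫ 4^2 dx = 16·2π.
So (1/(2π)) ∫_{-π}^{π} (2x + 4)^2 dx = 4π^2/3 + 16 = 4π^2/3 + 16.
Parseval ⇒ Σ |c_n|^2 = 4π^2/3 + 16.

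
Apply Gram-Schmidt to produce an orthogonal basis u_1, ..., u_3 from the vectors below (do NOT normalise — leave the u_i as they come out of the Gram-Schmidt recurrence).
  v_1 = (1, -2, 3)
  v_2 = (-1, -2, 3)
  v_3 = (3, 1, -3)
Orthogonal basis:
  u_1 = (1, -2, 3)
  u_2 = (-13/7, -2/7, 3/7)
  u_3 = (0, -9/13, -6/13)

Apply the Gram-Schmidt recurrence
  u_1 = v_1
  u_i = v_i − Σ_{j<i} ((v_i · u_j) / (u_j · u_j)) · u_j.

Step by step this gives:
  u_1 = (1, -2, 3)
  u_2 = (-13/7, -2/7, 3/7)
  u_3 = (0, -9/13, -6/13)

Orthogonality check:
  u_2 · u_1 = 0 (should be 0)
  u_3 · u_1 = 0 (should be 0)
  u_3 · u_2 = 0 (should be 0)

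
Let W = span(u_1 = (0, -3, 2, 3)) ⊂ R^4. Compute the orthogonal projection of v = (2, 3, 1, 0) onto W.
proj_W(v) = (0, 21/22, -7/11, -21/22)

Set up U = [u_1 | ... | u_1] ∈ R^(4×1). The projector onto W = col(U) is P = U (U^T U)^(-1) U^T.
Compute U^T U =
  [22],
and U^T v = (-7).
Solve U^T U · c = U^T v for the coefficients: c = (-7/22). The projection is proj_W(v) = U c.
Check: (v - proj_W(v)) · u_1 = 0  (should be 0).
Result: proj_W(v) = (0, 21/22, -7/11, -21/22).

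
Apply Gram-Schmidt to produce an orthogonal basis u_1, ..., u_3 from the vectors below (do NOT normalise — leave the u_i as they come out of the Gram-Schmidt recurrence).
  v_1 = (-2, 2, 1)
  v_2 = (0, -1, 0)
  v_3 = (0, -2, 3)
Orthogonal basis:
  u_1 = (-2, 2, 1)
  u_2 = (-4/9, -5/9, 2/9)
  u_3 = (6/5, 0, 12/5)

Apply the Gram-Schmidt recurrence
  u_1 = v_1
  u_i = v_i − Σ_{j<i} ((v_i · u_j) / (u_j · u_j)) · u_j.

Step by step this gives:
  u_1 = (-2, 2, 1)
  u_2 = (-4/9, -5/9, 2/9)
  u_3 = (6/5, 0, 12/5)

Orthogonality check:
  u_2 · u_1 = 0 (should be 0)
  u_3 · u_1 = 0 (should be 0)
  u_3 · u_2 = 0 (should be 0)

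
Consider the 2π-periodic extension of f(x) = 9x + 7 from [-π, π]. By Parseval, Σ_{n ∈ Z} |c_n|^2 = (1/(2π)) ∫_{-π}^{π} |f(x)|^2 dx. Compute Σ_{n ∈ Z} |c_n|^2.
Σ |c_n|^2 = 27π^2 + 49

Expand and integrate term by term over [-π, π]:
  ∫ (9x)^2 dx = 81·(2π^3/3); ∫ 2·9·(7)·x dx = 0 (odd integrand); ∫ 7^2 dx = 49·2π.
So (1/(2π)) ∫_{-π}^{π} (9x + 7)^2 dx = 81π^2/3 + 49 = 27π^2 + 49.
Parseval ⇒ Σ |c_n|^2 = 27π^2 + 49.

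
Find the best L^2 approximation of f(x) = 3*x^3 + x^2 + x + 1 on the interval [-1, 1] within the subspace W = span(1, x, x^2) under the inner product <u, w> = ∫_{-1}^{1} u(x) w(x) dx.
g(x) = x^2 + 14*x/5 + 1

The best approximation g ∈ W is the orthogonal projection of f onto W. Writing g = a_0 + a_1 x + a_2 x^2, the coefficients solve the normal equations G · a = b where
  G_{ij} = <φ_i, φ_j> and b_i = <f, φ_i>, with φ_0 = 1, φ_1 = x, φ_2 = x^2.
G =
  [2, 0, 2/3]
  [0, 2/3, 0]
  [2/3, 0, 2/5],
b = (8/3, 28/15, 16/15).
Solving gives a_0 = 1, a_1 = 14/5, a_2 = 1, so
  g(x) = x^2 + 14*x/5 + 1.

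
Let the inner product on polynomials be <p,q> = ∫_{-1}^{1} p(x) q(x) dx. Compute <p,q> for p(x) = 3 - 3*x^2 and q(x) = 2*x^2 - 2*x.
<p,q> = 8/5

Expand the product: p(x)·q(x) = -6*x^4 + 6*x^3 + 6*x^2 - 6*x.
∫_{-1}^{1} of each monomial x^k gives [2/(k+1) if k even, 0 if k odd]. Integrating term-by-term (or equivalently evaluating the antiderivative F(x) = -6*x^5/5 + 3*x^4/2 + 2*x^3 - 3*x^2 at the endpoints):
  F(1) − F(−1) = -7/10 − (-23/10) = 8/5.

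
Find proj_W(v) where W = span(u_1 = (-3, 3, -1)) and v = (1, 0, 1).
proj_W(v) = (12/19, -12/19, 4/19)

Set up U = [u_1 | ... | u_1] ∈ R^(3×1). The projector onto W = col(U) is P = U (U^T U)^(-1) U^T.
Compute U^T U =
  [19],
and U^T v = (-4).
Solve U^T U · c = U^T v for the coefficients: c = (-4/19). The projection is proj_W(v) = U c.
Check: (v - proj_W(v)) · u_1 = 0  (should be 0).
Result: proj_W(v) = (12/19, -12/19, 4/19).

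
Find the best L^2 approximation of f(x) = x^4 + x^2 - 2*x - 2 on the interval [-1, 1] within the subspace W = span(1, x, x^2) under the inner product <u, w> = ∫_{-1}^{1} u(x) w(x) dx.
g(x) = 13*x^2/7 - 2*x - 73/35

The best approximation g ∈ W is the orthogonal projection of f onto W. Writing g = a_0 + a_1 x + a_2 x^2, the coefficients solve the normal equations G · a = b where
  G_{ij} = <φ_i, φ_j> and b_i = <f, φ_i>, with φ_0 = 1, φ_1 = x, φ_2 = x^2.
G =
  [2, 0, 2/3]
  [0, 2/3, 0]
  [2/3, 0, 2/5],
b = (-44/15, -4/3, -68/105).
Solving gives a_0 = -73/35, a_1 = -2, a_2 = 13/7, so
  g(x) = 13*x^2/7 - 2*x - 73/35.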